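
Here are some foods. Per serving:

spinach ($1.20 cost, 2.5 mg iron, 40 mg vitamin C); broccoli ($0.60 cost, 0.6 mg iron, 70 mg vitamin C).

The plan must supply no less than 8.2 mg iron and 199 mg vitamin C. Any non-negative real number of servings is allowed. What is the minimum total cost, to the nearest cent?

$4.29

For a min-cost LP with two ≥-constraints, a basic feasible solution has at most two positive variables.
spinach only: max(8.2/2.5, 199/40) = 4.975 servings → $5.97.
broccoli only: max(8.2/0.6, 199/70) = 13.67 servings → $8.20.
spinach + broccoli with both tight: 3.011 servings and 1.123 servings → $4.29.
So the least-cost plan costs $4.29.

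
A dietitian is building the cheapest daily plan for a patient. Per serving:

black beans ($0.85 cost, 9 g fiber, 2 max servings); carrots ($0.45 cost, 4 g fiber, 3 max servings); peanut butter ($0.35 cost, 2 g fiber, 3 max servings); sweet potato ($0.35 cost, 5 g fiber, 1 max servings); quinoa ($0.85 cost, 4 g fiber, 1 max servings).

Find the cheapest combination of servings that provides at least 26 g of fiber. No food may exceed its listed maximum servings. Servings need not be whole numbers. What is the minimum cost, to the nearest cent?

$2.39

Cost per g of fiber: sweet potato $0.0700, black beans $0.0944, carrots $0.1125, peanut butter $0.1750, quinoa $0.2125.
Take 1 serving of sweet potato: +5.0 g fiber for $0.35 (total $0.35, still need 21.0 g).
Take 2 servings of black beans: +18.0 g fiber for $1.70 (total $2.05, still need 3.0 g).
Take 0.75 servings of carrots: +3.0 g fiber for $0.34 (total $2.39, still need 0.0 g).
Greedy by cheapest-per-g is optimal for a single linear constraint, so the minimum cost is $2.39.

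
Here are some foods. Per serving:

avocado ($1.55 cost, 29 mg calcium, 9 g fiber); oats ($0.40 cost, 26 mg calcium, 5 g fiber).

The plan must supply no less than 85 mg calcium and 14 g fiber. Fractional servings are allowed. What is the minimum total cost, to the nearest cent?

$1.31

Minimising a linear cost over {calcium ≥ 85, fiber ≥ 14, servings ≥ 0} — the optimum is at a vertex, using one or two foods.
avocado only: max(85/29, 14/9) = 2.931 servings → $4.54.
oats only: max(85/26, 14/5) = 3.269 servings → $1.31.
avocado + oats with both targets exact would need a negative amount; discard.
Cheapest feasible corner: $1.31.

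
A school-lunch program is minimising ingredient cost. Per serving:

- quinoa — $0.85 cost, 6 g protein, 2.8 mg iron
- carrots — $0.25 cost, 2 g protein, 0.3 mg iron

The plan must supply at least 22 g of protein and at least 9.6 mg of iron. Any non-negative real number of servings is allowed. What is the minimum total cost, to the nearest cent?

For a min-cost LP with two ≥-constraints, a basic feasible solution has at most two positive variables.
quinoa only: max(22/6, 9.6/2.8) = 3.667 servings → $3.12.
carrots only: max(22/2, 9.6/0.3) = 32 servings → $8.00.
quinoa + carrots with both tight: 3.316 servings and 1.053 servings → $3.08.
The minimum over all feasible corners is $3.08.

$3.08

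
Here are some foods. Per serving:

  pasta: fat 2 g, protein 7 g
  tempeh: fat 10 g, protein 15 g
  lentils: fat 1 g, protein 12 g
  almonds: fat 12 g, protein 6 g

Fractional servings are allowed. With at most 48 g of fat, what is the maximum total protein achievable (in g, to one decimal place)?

Protein per g fat: lentils 12, pasta 3.5, tempeh 1.5, almonds 0.5.
With no serving limits, spend the whole fat allowance on lentils: 48 g / 1 g × 12 g = 576.0 g.

576.0 g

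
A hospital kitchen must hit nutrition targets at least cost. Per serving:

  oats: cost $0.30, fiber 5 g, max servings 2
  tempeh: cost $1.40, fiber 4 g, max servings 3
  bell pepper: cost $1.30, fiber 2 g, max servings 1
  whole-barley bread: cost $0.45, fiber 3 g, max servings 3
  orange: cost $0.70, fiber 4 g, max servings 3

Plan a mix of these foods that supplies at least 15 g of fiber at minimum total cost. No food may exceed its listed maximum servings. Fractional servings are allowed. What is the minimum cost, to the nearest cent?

Cost per g of fiber: oats $0.0600, whole-barley bread $0.1500, orange $0.1750, tempeh $0.3500, bell pepper $0.6500.
Take 2 servings of oats: +10.0 g fiber for $0.60 (total $0.60, still need 5.0 g).
Take 1.667 servings of whole-barley bread: +5.0 g fiber for $0.75 (total $1.35, still need 0.0 g).
Filling from the cheapest source first is optimal under one linear minimum: $1.35.

$1.35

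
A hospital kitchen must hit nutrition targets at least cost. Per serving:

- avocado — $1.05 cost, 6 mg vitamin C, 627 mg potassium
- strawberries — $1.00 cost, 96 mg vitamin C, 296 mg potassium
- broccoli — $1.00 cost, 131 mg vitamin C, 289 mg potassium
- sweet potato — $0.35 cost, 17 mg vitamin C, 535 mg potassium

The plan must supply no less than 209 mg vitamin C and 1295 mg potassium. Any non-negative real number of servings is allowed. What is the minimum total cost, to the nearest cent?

For a min-cost LP with two ≥-constraints, a basic feasible solution has at most two positive variables.
avocado only: max(209/6, 1295/627) = 34.83 servings → $36.58.
strawberries only: max(209/96, 1295/296) = 4.375 servings → $4.38.
broccoli only: max(209/131, 1295/289) = 4.481 servings → $4.48.
sweet potato only: max(209/17, 1295/535) = 12.29 servings → $4.30.
avocado + strawberries with both tight: 1.069 servings and 2.11 servings → $3.23.
avocado + broccoli with both tight: 1.359 servings and 1.533 servings → $2.96.
avocado + sweet potato with both targets exact would need a negative amount; discard.
strawberries + broccoli: intersection lies outside the first quadrant.
strawberries + sweet potato with both tight: 1.938 servings and 1.348 servings → $2.41.
broccoli + sweet potato with both tight: 1.378 servings and 1.676 servings → $1.96.
Cheapest feasible corner: $1.96.

$1.96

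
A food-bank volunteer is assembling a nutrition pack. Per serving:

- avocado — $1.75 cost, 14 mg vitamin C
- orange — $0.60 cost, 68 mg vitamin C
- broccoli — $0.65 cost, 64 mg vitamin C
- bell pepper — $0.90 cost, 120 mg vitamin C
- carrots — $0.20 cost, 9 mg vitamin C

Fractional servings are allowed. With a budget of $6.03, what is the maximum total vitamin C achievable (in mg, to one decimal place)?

Vitamin C per dollar: bell pepper 133.3, orange 113.3, broccoli 98.46, carrots 45, avocado 8.
With no serving limits, spend the whole cost allowance on bell pepper: $6.03 / $0.90 × 120 mg = 804.0 mg.

804.0 mg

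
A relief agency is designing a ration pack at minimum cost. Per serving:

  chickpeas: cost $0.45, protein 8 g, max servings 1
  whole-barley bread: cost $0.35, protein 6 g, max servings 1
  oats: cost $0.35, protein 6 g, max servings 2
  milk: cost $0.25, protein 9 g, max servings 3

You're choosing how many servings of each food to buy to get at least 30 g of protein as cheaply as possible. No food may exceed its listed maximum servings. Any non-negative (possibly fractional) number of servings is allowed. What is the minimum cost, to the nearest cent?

$0.92

Cost per g of protein: milk $0.0278, chickpeas $0.0563, whole-barley bread $0.0583, oats $0.0583.
Take 3 servings of milk: +27.0 g protein for $0.75 (total $0.75, still need 3.0 g).
Take 0.375 servings of chickpeas: +3.0 g protein for $0.17 (total $0.92, still need 0.0 g).
Greedy by cheapest-per-g is optimal for a single linear constraint, so the minimum cost is $0.92.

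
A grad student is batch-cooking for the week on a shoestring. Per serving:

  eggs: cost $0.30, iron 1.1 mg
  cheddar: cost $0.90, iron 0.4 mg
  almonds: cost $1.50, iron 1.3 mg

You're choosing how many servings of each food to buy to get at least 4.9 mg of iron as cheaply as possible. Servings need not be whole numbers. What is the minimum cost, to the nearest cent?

$1.34

Cost per mg of iron: eggs $0.2727, almonds $1.1538, cheddar $2.2500.
With no serving limits, use only eggs: 4.9 mg / 1.1 mg = 4.455 servings × $0.30 = $1.34.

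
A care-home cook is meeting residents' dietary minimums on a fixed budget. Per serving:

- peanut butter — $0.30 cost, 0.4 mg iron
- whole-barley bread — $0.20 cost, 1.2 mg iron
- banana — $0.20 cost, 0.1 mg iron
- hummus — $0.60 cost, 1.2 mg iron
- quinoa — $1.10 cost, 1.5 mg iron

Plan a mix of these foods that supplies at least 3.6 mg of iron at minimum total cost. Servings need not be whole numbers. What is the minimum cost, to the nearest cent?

$0.60

Cost per mg of iron: whole-barley bread $0.1667, hummus $0.5000, quinoa $0.7333, peanut butter $0.7500, banana $2.0000.
With no serving limits, use only whole-barley bread: 3.6 mg / 1.2 mg = 3 servings × $0.20 = $0.60.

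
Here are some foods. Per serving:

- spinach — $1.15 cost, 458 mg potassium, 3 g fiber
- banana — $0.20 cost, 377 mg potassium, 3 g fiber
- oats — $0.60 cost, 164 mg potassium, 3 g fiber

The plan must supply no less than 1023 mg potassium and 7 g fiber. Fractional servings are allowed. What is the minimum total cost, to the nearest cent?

$0.54

For a min-cost LP with two ≥-constraints, a basic feasible solution has at most two positive variables.
spinach only: max(1023/458, 7/3) = 2.333 servings → $2.68.
banana only: max(1023/377, 7/3) = 2.714 servings → $0.54.
oats only: max(1023/164, 7/3) = 6.238 servings → $3.74.
spinach + banana with both tight: 1.77 servings and 0.5638 servings → $2.15.
spinach + oats with both tight: 2.178 servings and 0.1553 servings → $2.60.
banana + oats with both targets exact would need a negative amount; discard.
Cheapest feasible corner: $0.54.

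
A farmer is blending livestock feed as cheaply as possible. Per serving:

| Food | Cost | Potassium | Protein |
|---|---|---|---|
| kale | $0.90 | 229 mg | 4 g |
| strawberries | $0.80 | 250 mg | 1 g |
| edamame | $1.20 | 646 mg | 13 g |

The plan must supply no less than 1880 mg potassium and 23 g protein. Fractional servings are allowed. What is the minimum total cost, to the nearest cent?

$3.49

A basic optimal solution has at most two foods positive. Try each food alone and each pair with both targets met exactly.
kale only: max(1880/229, 23/4) = 8.21 servings → $7.39.
strawberries only: max(1880/250, 23/1) = 23 servings → $18.40.
edamame only: max(1880/646, 23/13) = 2.91 servings → $3.49.
kale + strawberries with both tight: 5.019 servings and 2.922 servings → $6.86.
kale + edamame: intersection lies outside the first quadrant.
strawberries + edamame with both tight: 3.68 servings and 1.486 servings → $4.73.
So the least-cost plan costs $3.49.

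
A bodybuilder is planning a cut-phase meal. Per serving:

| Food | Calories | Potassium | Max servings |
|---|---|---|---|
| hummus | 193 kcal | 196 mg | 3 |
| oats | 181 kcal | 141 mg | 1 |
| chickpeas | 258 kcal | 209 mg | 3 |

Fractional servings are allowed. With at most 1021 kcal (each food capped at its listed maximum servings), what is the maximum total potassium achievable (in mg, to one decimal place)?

Potassium per kcal: hummus 1.016, chickpeas 0.8101, oats 0.779.
Take 3 servings of hummus: uses 579 kcal, +588.0 mg potassium (running total 588.0 mg).
Take 1.713 servings of chickpeas: uses 442 kcal, +358.1 mg potassium (running total 946.1 mg).
Filling greedily by potassium-per-kcal is optimal for one linear limit, giving 946.1 mg.

946.1 mg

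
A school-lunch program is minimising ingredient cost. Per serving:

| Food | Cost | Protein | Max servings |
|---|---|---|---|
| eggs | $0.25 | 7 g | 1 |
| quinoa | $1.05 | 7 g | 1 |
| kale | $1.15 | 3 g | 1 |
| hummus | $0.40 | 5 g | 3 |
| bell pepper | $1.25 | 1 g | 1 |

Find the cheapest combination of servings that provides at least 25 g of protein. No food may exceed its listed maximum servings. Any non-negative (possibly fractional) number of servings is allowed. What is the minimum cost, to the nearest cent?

Cost per g of protein: eggs $0.0357, hummus $0.0800, quinoa $0.1500, kale $0.3833, bell pepper $1.2500.
Take 1 serving of eggs: +7.0 g protein for $0.25 (total $0.25, still need 18.0 g).
Take 3 servings of hummus: +15.0 g protein for $1.20 (total $1.45, still need 3.0 g).
Take 0.4286 servings of quinoa: +3.0 g protein for $0.45 (total $1.90, still need 0.0 g).
Filling from the cheapest source first is optimal under one linear minimum: $1.90.

$1.90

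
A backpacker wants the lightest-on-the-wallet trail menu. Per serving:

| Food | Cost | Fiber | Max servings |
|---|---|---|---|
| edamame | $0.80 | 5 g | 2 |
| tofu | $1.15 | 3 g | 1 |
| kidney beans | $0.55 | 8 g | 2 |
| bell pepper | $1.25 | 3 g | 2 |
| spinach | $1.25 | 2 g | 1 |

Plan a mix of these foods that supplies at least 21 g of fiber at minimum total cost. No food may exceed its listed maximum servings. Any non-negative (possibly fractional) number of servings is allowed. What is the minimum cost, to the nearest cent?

Cost per g of fiber: kidney beans $0.0688, edamame $0.1600, tofu $0.3833, bell pepper $0.4167, spinach $0.6250.
Take 2 servings of kidney beans: +16.0 g fiber for $1.10 (total $1.10, still need 5.0 g).
Take 1 serving of edamame: +5.0 g fiber for $0.80 (total $1.90, still need 0.0 g).
Filling from the cheapest source first is optimal under one linear minimum: $1.90.

$1.90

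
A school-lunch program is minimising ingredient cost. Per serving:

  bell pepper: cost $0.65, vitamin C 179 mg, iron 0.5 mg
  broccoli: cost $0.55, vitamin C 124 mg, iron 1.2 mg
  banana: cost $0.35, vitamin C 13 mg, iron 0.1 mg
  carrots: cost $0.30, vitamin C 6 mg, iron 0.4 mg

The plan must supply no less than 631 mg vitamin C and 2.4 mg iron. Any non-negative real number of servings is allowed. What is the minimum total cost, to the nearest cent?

bell pepper only: max(631/179, 2.4/0.5) = 4.8 servings → $3.12.
broccoli only: max(631/124, 2.4/1.2) = 5.089 servings → $2.80.
banana only: max(631/13, 2.4/0.1) = 48.54 servings → $16.99.
carrots only: max(631/6, 2.4/0.4) = 105.2 servings → $31.55.
bell pepper + broccoli with both tight: 3.008 servings and 0.7467 servings → $2.37.
bell pepper + banana with both tight: 2.798 servings and 10.01 servings → $5.32.
bell pepper + carrots with both tight: 3.469 servings and 1.663 servings → $2.75.
broccoli + banana with both targets exact would need a negative amount; discard.
broccoli + carrots with both targets exact would need a negative amount; discard.
banana + carrots with both targets exact would need a negative amount; discard.
So the least-cost plan costs $2.37.

$2.37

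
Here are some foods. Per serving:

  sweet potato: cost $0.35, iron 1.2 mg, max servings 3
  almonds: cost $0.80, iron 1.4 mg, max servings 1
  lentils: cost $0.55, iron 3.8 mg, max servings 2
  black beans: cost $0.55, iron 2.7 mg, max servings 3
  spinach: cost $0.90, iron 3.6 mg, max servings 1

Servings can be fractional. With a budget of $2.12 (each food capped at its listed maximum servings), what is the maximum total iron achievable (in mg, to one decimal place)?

12.6 mg

Iron per dollar: lentils 6.909, black beans 4.909, spinach 4, sweet potato 3.429, almonds 1.75.
Take 2 servings of lentils: spends $1.10, +7.6 mg iron (running total 7.6 mg).
Take 1.855 servings of black beans: spends $1.02, +5.0 mg iron (running total 12.6 mg).
Filling greedily by iron-per-dollar is optimal for one linear limit, giving 12.6 mg.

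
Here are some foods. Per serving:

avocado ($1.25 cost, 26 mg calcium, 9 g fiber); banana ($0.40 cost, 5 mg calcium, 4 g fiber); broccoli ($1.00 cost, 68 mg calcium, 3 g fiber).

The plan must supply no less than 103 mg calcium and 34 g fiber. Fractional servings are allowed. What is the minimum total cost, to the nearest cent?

With two linear requirements the optimum uses one or two foods; enumerate the corners.
avocado only: max(103/26, 34/9) = 3.962 servings → $4.95.
banana only: max(103/5, 34/4) = 20.6 servings → $8.24.
broccoli only: max(103/68, 34/3) = 11.33 servings → $11.33.
avocado + banana with both targets exact would need a negative amount; discard.
avocado + broccoli with both tight: 3.751 servings and 0.08052 servings → $4.77.
banana + broccoli with both tight: 7.794 servings and 0.9416 servings → $4.06.
So the least-cost plan costs $4.06.

$4.06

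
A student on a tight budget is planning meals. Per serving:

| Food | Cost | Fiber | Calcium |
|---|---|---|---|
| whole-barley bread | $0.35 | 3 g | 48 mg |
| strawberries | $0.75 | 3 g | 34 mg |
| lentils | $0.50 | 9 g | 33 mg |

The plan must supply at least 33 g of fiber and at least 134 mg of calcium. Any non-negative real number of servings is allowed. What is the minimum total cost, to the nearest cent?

Minimising a linear cost over {fiber ≥ 33, calcium ≥ 134, servings ≥ 0} — the optimum is at a vertex, using one or two foods.
whole-barley bread only: max(33/3, 134/48) = 11 servings → $3.85.
strawberries only: max(33/3, 134/34) = 11 servings → $8.25.
lentils only: max(33/9, 134/33) = 4.061 servings → $2.03.
whole-barley bread + strawberries with both targets exact would need a negative amount; discard.
whole-barley bread + lentils with both tight: 0.3514 servings and 3.55 servings → $1.90.
strawberries + lentils with both tight: 0.5652 servings and 3.478 servings → $2.16.
Cheapest feasible corner: $1.90.

$1.90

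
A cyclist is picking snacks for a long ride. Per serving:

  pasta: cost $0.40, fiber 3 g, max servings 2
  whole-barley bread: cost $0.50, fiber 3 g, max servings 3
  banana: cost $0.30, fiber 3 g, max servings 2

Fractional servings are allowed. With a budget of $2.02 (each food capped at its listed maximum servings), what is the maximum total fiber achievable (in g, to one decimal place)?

Fiber per dollar: banana 10, pasta 7.5, whole-barley bread 6.
Take 2 servings of banana: spends $0.60, +6.0 g fiber (running total 6.0 g).
Take 2 servings of pasta: spends $0.80, +6.0 g fiber (running total 12.0 g).
Take 1.24 servings of whole-barley bread: spends $0.62, +3.7 g fiber (running total 15.7 g).
Greedy by best ratio exhausts the cost allowance optimally: 15.7 g.

15.7 g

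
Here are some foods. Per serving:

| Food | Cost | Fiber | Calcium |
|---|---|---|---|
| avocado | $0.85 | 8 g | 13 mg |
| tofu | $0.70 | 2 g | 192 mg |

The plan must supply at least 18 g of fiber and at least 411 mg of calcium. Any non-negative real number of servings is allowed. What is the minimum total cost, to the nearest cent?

Minimising a linear cost over {fiber ≥ 18, calcium ≥ 411, servings ≥ 0} — the optimum is at a vertex, using one or two foods.
avocado only: max(18/8, 411/13) = 31.62 servings → $26.87.
tofu only: max(18/2, 411/192) = 9 servings → $6.30.
avocado + tofu with both tight: 1.744 servings and 2.023 servings → $2.90.
The minimum over all feasible corners is $2.90.

$2.90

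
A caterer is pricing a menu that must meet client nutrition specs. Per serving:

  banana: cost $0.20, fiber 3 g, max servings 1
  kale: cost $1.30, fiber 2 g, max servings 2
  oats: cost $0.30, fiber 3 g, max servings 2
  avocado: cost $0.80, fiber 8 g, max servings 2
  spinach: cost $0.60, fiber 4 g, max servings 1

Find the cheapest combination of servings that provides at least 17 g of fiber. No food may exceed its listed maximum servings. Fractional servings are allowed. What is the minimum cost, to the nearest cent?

$1.60

Cost per g of fiber: banana $0.0667, oats $0.1000, avocado $0.1000, spinach $0.1500, kale $0.6500.
Take 1 serving of banana: +3.0 g fiber for $0.20 (total $0.20, still need 14.0 g).
Take 2 servings of oats: +6.0 g fiber for $0.60 (total $0.80, still need 8.0 g).
Take 1 serving of avocado: +8.0 g fiber for $0.80 (total $1.60, still need 0.0 g).
Greedy by cheapest-per-g is optimal for a single linear constraint, so the minimum cost is $1.60.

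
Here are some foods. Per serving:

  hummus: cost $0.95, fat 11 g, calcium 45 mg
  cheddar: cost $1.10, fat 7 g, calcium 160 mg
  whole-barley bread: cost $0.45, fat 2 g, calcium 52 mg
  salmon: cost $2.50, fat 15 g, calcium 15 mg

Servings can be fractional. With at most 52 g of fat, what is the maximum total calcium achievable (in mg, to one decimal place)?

Calcium per g fat: whole-barley bread 26, cheddar 22.86, hummus 4.091, salmon 1.
With no serving limits, spend the whole fat allowance on whole-barley bread: 52 g / 2 g × 52 mg = 1352.0 mg.

1352.0 mg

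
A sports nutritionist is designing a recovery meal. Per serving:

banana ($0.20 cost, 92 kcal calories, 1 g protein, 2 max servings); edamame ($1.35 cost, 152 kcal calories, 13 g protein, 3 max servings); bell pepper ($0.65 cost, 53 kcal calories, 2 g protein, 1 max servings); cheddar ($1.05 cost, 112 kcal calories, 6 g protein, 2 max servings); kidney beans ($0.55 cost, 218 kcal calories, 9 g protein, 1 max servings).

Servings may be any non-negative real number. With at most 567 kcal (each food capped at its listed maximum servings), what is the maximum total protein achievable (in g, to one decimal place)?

Protein per kcal: edamame 0.08553, cheddar 0.05357, kidney beans 0.04128, bell pepper 0.03774, banana 0.01087.
Take 3 servings of edamame: uses 456 kcal, +39.0 g protein (running total 39.0 g).
Take 0.9911 servings of cheddar: uses 111 kcal, +5.9 g protein (running total 44.9 g).
Greedy by best ratio exhausts the calories allowance optimally: 44.9 g.

44.9 g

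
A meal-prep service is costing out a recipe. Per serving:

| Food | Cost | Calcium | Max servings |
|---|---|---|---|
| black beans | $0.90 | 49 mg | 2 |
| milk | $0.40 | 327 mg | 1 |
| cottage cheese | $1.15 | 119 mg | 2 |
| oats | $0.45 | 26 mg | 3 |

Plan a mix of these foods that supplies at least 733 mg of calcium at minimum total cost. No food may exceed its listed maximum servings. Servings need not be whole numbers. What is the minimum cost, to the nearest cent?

$5.70

Cost per mg of calcium: milk $0.0012, cottage cheese $0.0097, oats $0.0173, black beans $0.0184.
Take 1 serving of milk: +327.0 mg calcium for $0.40 (total $0.40, still need 406.0 mg).
Take 2 servings of cottage cheese: +238.0 mg calcium for $2.30 (total $2.70, still need 168.0 mg).
Take 3 servings of oats: +78.0 mg calcium for $1.35 (total $4.05, still need 90.0 mg).
Take 1.837 servings of black beans: +90.0 mg calcium for $1.65 (total $5.70, still need 0.0 mg).
Filling from the cheapest source first is optimal under one linear minimum: $5.70.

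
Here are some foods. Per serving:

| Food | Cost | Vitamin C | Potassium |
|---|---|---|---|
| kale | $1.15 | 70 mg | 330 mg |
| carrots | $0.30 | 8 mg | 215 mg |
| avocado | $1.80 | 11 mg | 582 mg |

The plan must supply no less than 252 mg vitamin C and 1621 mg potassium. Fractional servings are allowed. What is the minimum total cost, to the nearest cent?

With two linear requirements the optimum uses one or two foods; enumerate the corners.
kale only: max(252/70, 1621/330) = 4.912 servings → $5.65.
carrots only: max(252/8, 1621/215) = 31.5 servings → $9.45.
avocado only: max(252/11, 1621/582) = 22.91 servings → $41.24.
kale + carrots with both tight: 3.321 servings and 2.442 servings → $4.55.
kale + avocado with both tight: 3.472 servings and 0.8168 servings → $5.46.
carrots + avocado: the both-tight solution has a negative serving — not a feasible corner.
The minimum over all feasible corners is $4.55.

$4.55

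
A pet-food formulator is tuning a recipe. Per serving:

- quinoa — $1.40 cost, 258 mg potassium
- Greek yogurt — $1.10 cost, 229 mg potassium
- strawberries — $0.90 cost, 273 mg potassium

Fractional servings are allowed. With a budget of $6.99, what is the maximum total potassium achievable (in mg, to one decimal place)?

2120.3 mg

Potassium per dollar: strawberries 303.3, Greek yogurt 208.2, quinoa 184.3.
With no serving limits, spend the whole cost allowance on strawberries: $6.99 / $0.90 × 273 mg = 2120.3 mg.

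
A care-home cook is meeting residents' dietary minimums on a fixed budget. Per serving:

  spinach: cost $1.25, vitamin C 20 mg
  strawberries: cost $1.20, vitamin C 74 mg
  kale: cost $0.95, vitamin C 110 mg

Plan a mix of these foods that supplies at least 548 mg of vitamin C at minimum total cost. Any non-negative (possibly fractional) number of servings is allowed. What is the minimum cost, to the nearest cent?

Cost per mg of vitamin C: kale $0.0086, strawberries $0.0162, spinach $0.0625.
With no serving limits, use only kale: 548 mg / 110 mg = 4.982 servings × $0.95 = $4.73.

$4.73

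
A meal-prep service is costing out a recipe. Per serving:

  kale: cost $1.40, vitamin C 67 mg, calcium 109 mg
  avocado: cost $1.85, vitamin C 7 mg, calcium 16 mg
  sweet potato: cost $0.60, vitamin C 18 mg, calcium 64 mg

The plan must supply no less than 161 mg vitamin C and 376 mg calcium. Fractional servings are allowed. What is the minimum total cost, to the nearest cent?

With two linear requirements the optimum uses one or two foods; enumerate the corners.
kale only: max(161/67, 376/109) = 3.45 servings → $4.83.
avocado only: max(161/7, 376/16) = 23.5 servings → $43.48.
sweet potato only: max(161/18, 376/64) = 8.944 servings → $5.37.
kale + avocado with both targets exact would need a negative amount; discard.
kale + sweet potato with both tight: 1.52 servings and 3.286 servings → $4.10.
avocado + sweet potato with both tight: 22.1 servings and 0.35 servings → $41.09.
So the least-cost plan costs $4.10.

$4.10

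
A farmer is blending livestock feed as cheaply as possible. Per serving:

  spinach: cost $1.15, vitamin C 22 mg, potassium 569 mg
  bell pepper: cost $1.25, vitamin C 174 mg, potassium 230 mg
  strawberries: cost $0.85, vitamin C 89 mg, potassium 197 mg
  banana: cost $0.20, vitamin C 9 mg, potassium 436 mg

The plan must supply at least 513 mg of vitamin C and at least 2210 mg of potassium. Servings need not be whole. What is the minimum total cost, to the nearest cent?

This is a tiny linear program; its minimum lies at a vertex of the feasible set. List the vertices and price them.
spinach only: max(513/22, 2210/569) = 23.32 servings → $26.82.
bell pepper only: max(513/174, 2210/230) = 9.609 servings → $12.01.
strawberries only: max(513/89, 2210/197) = 11.22 servings → $9.54.
banana only: max(513/9, 2210/436) = 57 servings → $11.40.
spinach + bell pepper with both tight: 2.837 servings and 2.59 servings → $6.50.
spinach + strawberries with both tight: 2.065 servings and 5.254 servings → $6.84.
spinach + banana: the both-tight solution has a negative serving — not a feasible corner.
bell pepper + strawberries: the both-tight solution has a negative serving — not a feasible corner.
bell pepper + banana with both tight: 2.761 servings and 3.612 servings → $4.17.
strawberries + banana with both tight: 5.503 servings and 2.582 servings → $5.19.
So the least-cost plan costs $4.17.

$4.17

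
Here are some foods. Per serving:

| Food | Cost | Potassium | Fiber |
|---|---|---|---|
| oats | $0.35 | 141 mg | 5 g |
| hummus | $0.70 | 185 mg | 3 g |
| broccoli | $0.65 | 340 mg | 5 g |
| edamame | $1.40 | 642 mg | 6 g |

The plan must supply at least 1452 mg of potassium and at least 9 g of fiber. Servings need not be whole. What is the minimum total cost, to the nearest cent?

oats only: max(1452/141, 9/5) = 10.3 servings → $3.60.
hummus only: max(1452/185, 9/3) = 7.849 servings → $5.49.
broccoli only: max(1452/340, 9/5) = 4.271 servings → $2.78.
edamame only: max(1452/642, 9/6) = 2.262 servings → $3.17.
oats + hummus with both targets exact would need a negative amount; discard.
oats + broccoli with both targets exact would need a negative amount; discard.
oats + edamame with both targets exact would need a negative amount; discard.
hummus + broccoli: intersection lies outside the first quadrant.
hummus + edamame: the both-tight solution has a negative serving — not a feasible corner.
broccoli + edamame with both targets exact would need a negative amount; discard.
The minimum over all feasible corners is $2.78.

$2.78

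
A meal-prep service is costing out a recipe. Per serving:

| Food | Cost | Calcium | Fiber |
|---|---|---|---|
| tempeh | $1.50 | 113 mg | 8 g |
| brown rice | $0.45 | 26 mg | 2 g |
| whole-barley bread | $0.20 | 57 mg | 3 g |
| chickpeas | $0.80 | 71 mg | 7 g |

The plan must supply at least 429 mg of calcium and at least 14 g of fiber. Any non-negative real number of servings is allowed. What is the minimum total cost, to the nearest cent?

$1.51

Two binding constraints pin down two serving amounts, so the optimal mix uses at most two foods. The candidates are each food alone (scaled to the tighter of calcium/fiber) and each pair with both constraints tight.
tempeh only: max(429/113, 14/8) = 3.796 servings → $5.69.
brown rice only: max(429/26, 14/2) = 16.5 servings → $7.42.
whole-barley bread only: max(429/57, 14/3) = 7.526 servings → $1.51.
chickpeas only: max(429/71, 14/7) = 6.042 servings → $4.83.
tempeh + brown rice: intersection lies outside the first quadrant.
tempeh + whole-barley bread with both targets exact would need a negative amount; discard.
tempeh + chickpeas: the both-tight solution has a negative serving — not a feasible corner.
brown rice + whole-barley bread with both targets exact would need a negative amount; discard.
brown rice + chickpeas: intersection lies outside the first quadrant.
whole-barley bread + chickpeas: intersection lies outside the first quadrant.
The minimum over all feasible corners is $1.51.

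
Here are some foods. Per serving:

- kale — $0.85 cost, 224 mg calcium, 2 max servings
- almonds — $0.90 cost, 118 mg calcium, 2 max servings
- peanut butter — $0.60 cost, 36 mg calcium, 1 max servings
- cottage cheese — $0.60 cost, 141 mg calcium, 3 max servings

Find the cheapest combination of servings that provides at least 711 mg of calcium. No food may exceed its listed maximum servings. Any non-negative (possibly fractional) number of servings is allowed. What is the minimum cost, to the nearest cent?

$2.82

Cost per mg of calcium: kale $0.0038, cottage cheese $0.0043, almonds $0.0076, peanut butter $0.0167.
Take 2 servings of kale: +448.0 mg calcium for $1.70 (total $1.70, still need 263.0 mg).
Take 1.865 servings of cottage cheese: +263.0 mg calcium for $1.12 (total $2.82, still need 0.0 mg).
Filling from the cheapest source first is optimal under one linear minimum: $2.82.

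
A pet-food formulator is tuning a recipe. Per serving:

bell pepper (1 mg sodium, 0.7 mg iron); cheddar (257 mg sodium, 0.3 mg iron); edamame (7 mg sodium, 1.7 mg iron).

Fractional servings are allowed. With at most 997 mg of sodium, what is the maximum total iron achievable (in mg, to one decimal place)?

697.9 mg

Iron per mg sodium: bell pepper 0.7, edamame 0.2429, cheddar 0.001167.
With no serving limits, spend the whole sodium allowance on bell pepper: 997 mg / 1 mg × 0.7 mg = 697.9 mg.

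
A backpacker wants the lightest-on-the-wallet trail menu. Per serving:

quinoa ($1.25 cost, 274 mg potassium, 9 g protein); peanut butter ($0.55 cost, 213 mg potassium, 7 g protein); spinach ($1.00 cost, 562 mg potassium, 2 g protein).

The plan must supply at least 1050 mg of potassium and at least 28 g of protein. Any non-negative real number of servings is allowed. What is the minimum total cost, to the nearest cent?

$2.53

Two binding constraints pin down two serving amounts, so the optimal mix uses at most two foods. The candidates are each food alone (scaled to the tighter of potassium/protein) and each pair with both constraints tight.
quinoa only: max(1050/274, 28/9) = 3.832 servings → $4.79.
peanut butter only: max(1050/213, 28/7) = 4.93 servings → $2.71.
spinach only: max(1050/562, 28/2) = 14 servings → $14.00.
quinoa + peanut butter with both targets exact would need a negative amount; discard.
quinoa + spinach with both tight: 3.024 servings and 0.3942 servings → $4.17.
peanut butter + spinach with both tight: 3.887 servings and 0.3951 servings → $2.53.
So the least-cost plan costs $2.53.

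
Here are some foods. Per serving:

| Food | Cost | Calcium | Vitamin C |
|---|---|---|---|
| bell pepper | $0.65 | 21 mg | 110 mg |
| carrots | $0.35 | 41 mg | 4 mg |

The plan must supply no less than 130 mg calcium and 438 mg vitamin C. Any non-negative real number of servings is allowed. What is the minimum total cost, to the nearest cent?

For a min-cost LP with two ≥-constraints, a basic feasible solution has at most two positive variables.
bell pepper only: max(130/21, 438/110) = 6.19 servings → $4.02.
carrots only: max(130/41, 438/4) = 109.5 servings → $38.33.
bell pepper + carrots with both tight: 3.94 servings and 1.153 servings → $2.96.
Cheapest feasible corner: $2.96.

$2.96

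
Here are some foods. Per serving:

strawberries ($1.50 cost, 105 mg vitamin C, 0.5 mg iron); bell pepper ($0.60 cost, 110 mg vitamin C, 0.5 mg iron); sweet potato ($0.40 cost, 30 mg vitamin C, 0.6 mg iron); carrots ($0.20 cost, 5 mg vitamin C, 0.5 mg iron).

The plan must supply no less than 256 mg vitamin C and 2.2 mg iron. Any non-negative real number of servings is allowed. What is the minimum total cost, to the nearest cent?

Check every corner: each single food scaled to meet both minima, and each pair solved so both constraints bind.
strawberries only: max(256/105, 2.2/0.5) = 4.4 servings → $6.60.
bell pepper only: max(256/110, 2.2/0.5) = 4.4 servings → $2.64.
sweet potato only: max(256/30, 2.2/0.6) = 8.533 servings → $3.41.
carrots only: max(256/5, 2.2/0.5) = 51.2 servings → $10.24.
strawberries + bell pepper: the both-tight solution has a negative serving — not a feasible corner.
strawberries + sweet potato with both tight: 1.825 servings and 2.146 servings → $3.60.
strawberries + carrots with both tight: 2.34 servings and 2.06 servings → $3.92.
bell pepper + sweet potato with both tight: 1.718 servings and 2.235 servings → $1.92.
bell pepper + carrots with both tight: 2.229 servings and 2.171 servings → $1.77.
sweet potato + carrots: intersection lies outside the first quadrant.
Cheapest feasible corner: $1.77.

$1.77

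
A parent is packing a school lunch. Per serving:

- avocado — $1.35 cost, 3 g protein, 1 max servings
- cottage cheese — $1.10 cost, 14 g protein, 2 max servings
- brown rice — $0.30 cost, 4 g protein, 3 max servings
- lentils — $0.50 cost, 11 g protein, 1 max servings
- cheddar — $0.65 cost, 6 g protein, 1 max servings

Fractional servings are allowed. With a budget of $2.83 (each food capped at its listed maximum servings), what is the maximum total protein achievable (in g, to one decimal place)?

41.2 g

Protein per dollar: lentils 22, brown rice 13.33, cottage cheese 12.73, cheddar 9.231, avocado 2.222.
Take 1 serving of lentils: spends $0.50, +11.0 g protein (running total 11.0 g).
Take 3 servings of brown rice: spends $0.90, +12.0 g protein (running total 23.0 g).
Take 1.3 servings of cottage cheese: spends $1.43, +18.2 g protein (running total 41.2 g).
Filling greedily by protein-per-dollar is optimal for one linear limit, giving 41.2 g.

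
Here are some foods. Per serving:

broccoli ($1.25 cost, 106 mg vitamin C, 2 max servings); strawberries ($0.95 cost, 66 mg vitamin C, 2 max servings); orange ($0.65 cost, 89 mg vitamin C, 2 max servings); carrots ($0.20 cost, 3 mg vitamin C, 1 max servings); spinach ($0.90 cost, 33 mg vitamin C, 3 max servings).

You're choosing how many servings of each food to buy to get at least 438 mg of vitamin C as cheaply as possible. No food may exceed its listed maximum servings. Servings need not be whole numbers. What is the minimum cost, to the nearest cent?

$4.49

Cost per mg of vitamin C: orange $0.0073, broccoli $0.0118, strawberries $0.0144, spinach $0.0273, carrots $0.0667.
Take 2 servings of orange: +178.0 mg vitamin C for $1.30 (total $1.30, still need 260.0 mg).
Take 2 servings of broccoli: +212.0 mg vitamin C for $2.50 (total $3.80, still need 48.0 mg).
Take 0.7273 servings of strawberries: +48.0 mg vitamin C for $0.69 (total $4.49, still need 0.0 mg).
Filling from the cheapest source first is optimal under one linear minimum: $4.49.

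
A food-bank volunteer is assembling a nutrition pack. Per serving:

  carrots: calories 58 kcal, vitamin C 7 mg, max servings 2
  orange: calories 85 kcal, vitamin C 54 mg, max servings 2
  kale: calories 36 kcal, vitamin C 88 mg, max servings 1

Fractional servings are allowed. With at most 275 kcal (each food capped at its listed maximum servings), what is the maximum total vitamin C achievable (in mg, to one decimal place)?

Vitamin C per kcal: kale 2.444, orange 0.6353, carrots 0.1207.
Take 1 serving of kale: uses 36 kcal, +88.0 mg vitamin C (running total 88.0 mg).
Take 2 servings of orange: uses 170 kcal, +108.0 mg vitamin C (running total 196.0 mg).
Take 1.19 servings of carrots: uses 69 kcal, +8.3 mg vitamin C (running total 204.3 mg).
Greedy by best ratio exhausts the calories allowance optimally: 204.3 mg.

204.3 mg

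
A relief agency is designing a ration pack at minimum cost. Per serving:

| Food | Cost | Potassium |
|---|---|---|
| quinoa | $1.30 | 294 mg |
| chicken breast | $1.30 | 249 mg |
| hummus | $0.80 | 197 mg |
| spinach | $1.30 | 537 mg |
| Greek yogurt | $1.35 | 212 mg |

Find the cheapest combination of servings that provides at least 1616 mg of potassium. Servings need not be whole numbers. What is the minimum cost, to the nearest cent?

Cost per mg of potassium: spinach $0.0024, hummus $0.0041, quinoa $0.0044, chicken breast $0.0052, Greek yogurt $0.0064.
With no serving limits, use only spinach: 1616 mg / 537 mg = 3.009 servings × $1.30 = $3.91.

$3.91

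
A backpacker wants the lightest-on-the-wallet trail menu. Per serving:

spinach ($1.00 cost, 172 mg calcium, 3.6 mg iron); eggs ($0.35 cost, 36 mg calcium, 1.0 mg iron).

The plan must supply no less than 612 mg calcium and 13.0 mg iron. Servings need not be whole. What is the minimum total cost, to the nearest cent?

An LP optimum is at a vertex; with two nutrient constraints at most two foods are used. Check each candidate.
spinach only: max(612/172, 13.0/3.6) = 3.611 servings → $3.61.
eggs only: max(612/36, 13.0/1.0) = 17 servings → $5.95.
spinach + eggs with both tight: 3.396 servings and 0.7736 servings → $3.67.
Cheapest feasible corner: $3.61.

$3.61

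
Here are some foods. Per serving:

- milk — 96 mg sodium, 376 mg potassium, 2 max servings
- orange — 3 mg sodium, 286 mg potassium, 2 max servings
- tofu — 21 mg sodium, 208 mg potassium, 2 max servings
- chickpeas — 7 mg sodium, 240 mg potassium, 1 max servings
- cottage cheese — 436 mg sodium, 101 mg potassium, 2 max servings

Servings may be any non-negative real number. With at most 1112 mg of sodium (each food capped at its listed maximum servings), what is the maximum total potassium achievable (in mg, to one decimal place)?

Potassium per mg sodium: orange 95.33, chickpeas 34.29, tofu 9.905, milk 3.917, cottage cheese 0.2317.
Take 2 servings of orange: uses 6 mg sodium, +572.0 mg potassium (running total 572.0 mg).
Take 1 serving of chickpeas: uses 7 mg sodium, +240.0 mg potassium (running total 812.0 mg).
Take 2 servings of tofu: uses 42 mg sodium, +416.0 mg potassium (running total 1228.0 mg).
Take 2 servings of milk: uses 192 mg sodium, +752.0 mg potassium (running total 1980.0 mg).
Take 1.984 servings of cottage cheese: uses 865 mg sodium, +200.4 mg potassium (running total 2180.4 mg).
Filling greedily by potassium-per-mg sodium is optimal for one linear limit, giving 2180.4 mg.

2180.4 mg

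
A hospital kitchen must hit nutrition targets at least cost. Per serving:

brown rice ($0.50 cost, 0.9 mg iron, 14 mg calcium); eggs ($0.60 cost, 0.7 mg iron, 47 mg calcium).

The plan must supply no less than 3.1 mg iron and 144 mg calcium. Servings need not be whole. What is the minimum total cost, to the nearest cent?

brown rice only: max(3.1/0.9, 144/14) = 10.29 servings → $5.14.
eggs only: max(3.1/0.7, 144/47) = 4.429 servings → $2.66.
brown rice + eggs with both tight: 1.382 servings and 2.652 servings → $2.28.
Cheapest feasible corner: $2.28.

$2.28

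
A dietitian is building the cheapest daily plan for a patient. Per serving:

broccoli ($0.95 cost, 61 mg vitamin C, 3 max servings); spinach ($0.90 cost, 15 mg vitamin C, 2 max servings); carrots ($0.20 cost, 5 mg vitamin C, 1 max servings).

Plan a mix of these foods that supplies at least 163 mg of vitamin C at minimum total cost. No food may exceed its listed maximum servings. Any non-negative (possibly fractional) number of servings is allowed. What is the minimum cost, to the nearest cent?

$2.54

Cost per mg of vitamin C: broccoli $0.0156, carrots $0.0400, spinach $0.0600.
Take 2.672 servings of broccoli: +163.0 mg vitamin C for $2.54 (total $2.54, still need 0.0 mg).
Greedy by cheapest-per-mg is optimal for a single linear constraint, so the minimum cost is $2.54.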